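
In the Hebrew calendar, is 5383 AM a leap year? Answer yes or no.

yes

Hebrew year 5383 is year 6 of its 19-year Metonic cycle; leap years are at positions 3, 6, 8, 11, 14, 17, 19, so it is a leap year (13 months).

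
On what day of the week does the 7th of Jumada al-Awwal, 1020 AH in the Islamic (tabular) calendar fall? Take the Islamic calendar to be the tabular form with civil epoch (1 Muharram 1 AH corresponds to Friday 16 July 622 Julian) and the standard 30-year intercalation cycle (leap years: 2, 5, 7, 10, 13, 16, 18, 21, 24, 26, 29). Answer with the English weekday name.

Equivalently 18 July 1611 Gregorian, JDN 2309664.
2309664 ≡ 0 (mod 7); counting from Monday = 0 gives Monday.

Monday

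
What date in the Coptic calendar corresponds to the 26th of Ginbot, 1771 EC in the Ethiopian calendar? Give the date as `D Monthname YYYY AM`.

Julian Day Number of the source date = 2370978.
Converting JDN 2370978 to the Coptic calendar gives 26 Pashons 1495 AM.

26 Pashons 1495 AM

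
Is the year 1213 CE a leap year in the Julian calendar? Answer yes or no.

no

1213 mod 4 = 1, so it is a common year in the Julian calendar.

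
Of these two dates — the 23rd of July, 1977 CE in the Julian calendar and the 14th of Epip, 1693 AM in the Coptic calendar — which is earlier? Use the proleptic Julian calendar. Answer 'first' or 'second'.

Converting both to JDN: 2443361 vs 2443346; the smaller is the second.

second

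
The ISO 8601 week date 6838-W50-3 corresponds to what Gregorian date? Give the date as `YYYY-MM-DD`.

6838-12-15

ISO week 1 of 6838 is the week containing the first Thursday of 6838.
Week 50, day 3 (Wednesday) lands on 6838-12-15.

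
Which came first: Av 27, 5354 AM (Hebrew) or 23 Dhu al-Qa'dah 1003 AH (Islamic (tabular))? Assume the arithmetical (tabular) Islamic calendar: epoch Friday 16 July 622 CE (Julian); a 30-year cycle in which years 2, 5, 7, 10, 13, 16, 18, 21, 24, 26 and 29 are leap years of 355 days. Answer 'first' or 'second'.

first

First date → JDN 2303481; second date → JDN 2303832.
JDN 2303481 < JDN 2303832, so the first date is earlier.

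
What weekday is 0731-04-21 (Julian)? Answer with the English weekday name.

In the proleptic Gregorian calendar this is 25 April 731 (JDN 1988166).
Since JDN mod 7 = 5 (0 = Monday), the day is Saturday.

Saturday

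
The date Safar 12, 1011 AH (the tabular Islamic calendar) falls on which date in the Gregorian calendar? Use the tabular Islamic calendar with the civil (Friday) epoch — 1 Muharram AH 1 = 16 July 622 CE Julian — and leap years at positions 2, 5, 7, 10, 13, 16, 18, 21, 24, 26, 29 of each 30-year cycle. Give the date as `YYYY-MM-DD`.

Both dates share Julian Day Number 2306391; in the Gregorian calendar that is 1 August 1602 CE.

1602-08-01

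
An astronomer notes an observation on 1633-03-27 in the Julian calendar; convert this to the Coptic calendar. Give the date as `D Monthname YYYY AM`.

The source date corresponds to 6 April 1633 in the Gregorian calendar (JDN 2317597).
That day falls on 1 Parmouti 1349 AM in the Coptic calendar.

1 Parmouti 1349 AM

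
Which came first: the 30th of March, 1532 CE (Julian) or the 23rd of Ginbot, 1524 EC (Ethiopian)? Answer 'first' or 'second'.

first

First date → JDN 2280710; second date → JDN 2280759.
JDN 2280710 < JDN 2280759, so the first date is earlier.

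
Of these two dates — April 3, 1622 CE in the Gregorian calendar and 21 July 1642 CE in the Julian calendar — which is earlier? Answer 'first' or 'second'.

first

First date → JDN 2313576; second date → JDN 2321000.
JDN 2313576 < JDN 2321000, so the first date is earlier.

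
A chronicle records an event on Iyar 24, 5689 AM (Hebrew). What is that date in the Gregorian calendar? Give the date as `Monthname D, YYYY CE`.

Both dates share Julian Day Number 2425766; in the Gregorian calendar that is 3 June 1929 CE.

June 3, 1929 CE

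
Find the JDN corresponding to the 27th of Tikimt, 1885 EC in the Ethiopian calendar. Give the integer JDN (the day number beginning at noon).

2412408

Equivalently 5 November 1892 (Gregorian).
JDN 2299161 is 15 October 1582 CE (Gregorian); the target day is +113247 days from there, so JDN = 2412408.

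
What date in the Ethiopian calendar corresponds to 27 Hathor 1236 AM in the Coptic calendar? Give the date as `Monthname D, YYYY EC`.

Julian Day Number of the source date = 2276200.
Converting JDN 2276200 to the Ethiopian calendar gives 27 Hidar 1512 EC.

Hidar 27, 1512 EC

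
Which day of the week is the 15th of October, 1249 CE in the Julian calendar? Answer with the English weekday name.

Friday

Equivalently 22 October 1249 Gregorian, JDN 2177543.
2177543 ≡ 4 (mod 7); counting from Monday = 0 gives Friday.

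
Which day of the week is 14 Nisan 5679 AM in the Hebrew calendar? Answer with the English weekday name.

Equivalently 14 April 1919 Gregorian, JDN 2422063.
Since JDN mod 7 = 0 (0 = Monday), the day is Monday.

Monday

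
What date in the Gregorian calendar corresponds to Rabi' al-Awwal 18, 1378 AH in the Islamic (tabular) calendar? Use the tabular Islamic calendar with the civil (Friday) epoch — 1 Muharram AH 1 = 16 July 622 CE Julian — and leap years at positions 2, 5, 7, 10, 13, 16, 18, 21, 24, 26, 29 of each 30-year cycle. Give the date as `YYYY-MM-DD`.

Julian Day Number of the source date = 2436479.
Converting JDN 2436479 to the Gregorian calendar gives 2 October 1958 CE.

1958-10-02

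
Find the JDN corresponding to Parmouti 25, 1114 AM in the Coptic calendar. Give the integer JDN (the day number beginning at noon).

2231787

In the proleptic Gregorian calendar the same day is 28 April 1398.
JDN 2299161 is 15 October 1582 CE (Gregorian); the target day is −67374 days from there, so JDN = 2231787.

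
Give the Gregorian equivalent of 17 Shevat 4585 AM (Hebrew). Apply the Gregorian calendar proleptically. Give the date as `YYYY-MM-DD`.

0825-01-13

Both dates share Julian Day Number 2022398; in the Gregorian calendar that is 13 January 825 CE.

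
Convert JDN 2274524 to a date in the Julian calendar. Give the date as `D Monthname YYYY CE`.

JDN 2274524 is 3 May 1515 in the proleptic Gregorian calendar.
In the Julian calendar that day is 23 April 1515 CE.

23 April 1515 CE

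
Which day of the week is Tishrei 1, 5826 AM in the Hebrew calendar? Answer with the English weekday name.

Thursday

This is JDN 2475560 (1 October 2065 Gregorian).
JDN 2475560 mod 7 = 3, and JDN 0 was a Monday, so this is a Thursday.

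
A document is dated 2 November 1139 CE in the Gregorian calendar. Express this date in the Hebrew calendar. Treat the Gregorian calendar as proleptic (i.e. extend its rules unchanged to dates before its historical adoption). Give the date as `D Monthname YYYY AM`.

Both dates share Julian Day Number 2137376; in the Hebrew calendar that is 1 Kislev 4900 AM.

1 Kislev 4900 AM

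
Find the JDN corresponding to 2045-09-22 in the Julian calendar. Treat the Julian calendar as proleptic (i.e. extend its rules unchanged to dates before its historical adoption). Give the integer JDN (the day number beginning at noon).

2468259

Equivalently 5 October 2045 (Gregorian).
JDN 2400001 is 17 November 1858 CE (Gregorian), MJD 0; the target day is +68258 days from there, so JDN = 2468259.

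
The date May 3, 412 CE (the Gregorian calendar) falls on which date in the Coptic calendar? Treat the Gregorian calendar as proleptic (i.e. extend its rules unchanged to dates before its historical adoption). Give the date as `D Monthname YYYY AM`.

Both dates share Julian Day Number 1871663; in the Coptic calendar that is 7 Pashons 128 AM.

7 Pashons 128 AM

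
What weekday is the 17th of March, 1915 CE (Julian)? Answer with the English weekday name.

In the Gregorian calendar this is 30 March 1915 (JDN 2420587).
JDN 2420587 mod 7 = 1, and JDN 0 was a Monday, so this is a Tuesday.

Tuesday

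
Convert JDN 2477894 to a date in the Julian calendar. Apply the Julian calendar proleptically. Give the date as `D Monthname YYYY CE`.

The Gregorian equivalent of JDN 2477894 is 21 February 2072.
In the Julian calendar that day is 8 February 2072 CE.

8 February 2072 CE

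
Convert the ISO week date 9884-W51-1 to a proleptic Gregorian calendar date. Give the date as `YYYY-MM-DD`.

9884-12-15

ISO week 1 of 9884 is the week containing the first Thursday of 9884.
Week 51, day 1 (Monday) lands on 9884-12-15.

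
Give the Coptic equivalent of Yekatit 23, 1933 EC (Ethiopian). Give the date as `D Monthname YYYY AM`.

23 Meshir 1657 AM

Julian Day Number of the source date = 2430056.
Converting JDN 2430056 to the Coptic calendar gives 23 Meshir 1657 AM.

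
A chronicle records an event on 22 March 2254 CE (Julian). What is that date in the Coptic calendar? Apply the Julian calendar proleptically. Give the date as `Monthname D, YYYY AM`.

The source date corresponds to 6 April 2254 in the Gregorian calendar (JDN 2544412).
That day falls on 26 Paremhat 1970 AM in the Coptic calendar.

Paremhat 26, 1970 AM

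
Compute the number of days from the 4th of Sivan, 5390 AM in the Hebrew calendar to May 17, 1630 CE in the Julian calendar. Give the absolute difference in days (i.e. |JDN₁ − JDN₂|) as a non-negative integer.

JDN of the first date = 2316540.
JDN of the second date = 2316552.
|2316552 − 2316540| = 12.

12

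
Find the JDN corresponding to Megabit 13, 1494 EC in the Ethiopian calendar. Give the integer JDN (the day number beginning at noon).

2269731

Equivalently 19 March 1502 (proleptic Gregorian).
JDN 2299161 is 15 October 1582 CE (Gregorian); the target day is −29430 days from there, so JDN = 2269731.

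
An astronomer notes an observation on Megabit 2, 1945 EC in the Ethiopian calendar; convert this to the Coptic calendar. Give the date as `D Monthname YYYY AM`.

2 Paremhat 1669 AM

Julian Day Number of the source date = 2434448.
Converting JDN 2434448 to the Coptic calendar gives 2 Paremhat 1669 AM.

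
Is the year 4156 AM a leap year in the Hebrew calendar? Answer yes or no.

yes

Hebrew year 4156 is year 14 of its 19-year Metonic cycle; leap years are at positions 3, 6, 8, 11, 14, 17, 19, so it is a leap year (13 months).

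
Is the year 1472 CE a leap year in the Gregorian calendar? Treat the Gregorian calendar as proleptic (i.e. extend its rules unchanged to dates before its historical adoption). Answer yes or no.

yes

1472 is divisible by 4 and not by 100, so it is a leap year.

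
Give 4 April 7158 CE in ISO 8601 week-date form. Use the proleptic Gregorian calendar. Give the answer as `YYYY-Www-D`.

The weekday is Friday (ISO weekday 5).
That Friday belongs to ISO week 14 of ISO year 7158.

7158-W14-5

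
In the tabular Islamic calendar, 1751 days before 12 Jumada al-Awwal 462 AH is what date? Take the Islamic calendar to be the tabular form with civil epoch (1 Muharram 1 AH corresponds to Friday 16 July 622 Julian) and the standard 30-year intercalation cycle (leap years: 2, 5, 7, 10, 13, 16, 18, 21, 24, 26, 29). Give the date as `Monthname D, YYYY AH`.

The starting date is JDN 2111932; 2111932 − 1751 = 2110181.
JDN 2110181 corresponds to Jumada al-Thani 3, 457 AH.

Jumada al-Thani 3, 457 AH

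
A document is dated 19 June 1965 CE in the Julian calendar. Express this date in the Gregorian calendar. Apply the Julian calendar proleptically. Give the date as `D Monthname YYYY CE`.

2 July 1965 CE

The Julian–Gregorian offset here is 13 days (Julian trailing).
19 June 1965 Julian + 13 days → 2 July 1965 Gregorian.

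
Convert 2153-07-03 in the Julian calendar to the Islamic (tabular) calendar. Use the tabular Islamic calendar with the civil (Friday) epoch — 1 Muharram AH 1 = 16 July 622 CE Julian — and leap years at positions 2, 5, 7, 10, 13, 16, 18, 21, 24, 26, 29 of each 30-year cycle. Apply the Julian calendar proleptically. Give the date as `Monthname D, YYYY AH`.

The source date corresponds to 17 July 2153 in the Gregorian calendar (JDN 2507625).
That day falls on 25 Dhu al-Hijjah 1578 AH in the tabular Islamic calendar.

Dhu al-Hijjah 25, 1578 AH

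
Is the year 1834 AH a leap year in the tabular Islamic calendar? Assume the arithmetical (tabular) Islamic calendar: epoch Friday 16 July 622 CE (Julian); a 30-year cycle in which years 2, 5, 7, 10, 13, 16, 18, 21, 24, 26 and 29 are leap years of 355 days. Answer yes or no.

Year 1834 AH is year 4 of its 30-year cycle; leap positions are 2, 5, 7, 10, 13, 16, 18, 21, 24, 26, 29, so it is a common year (354 days).

no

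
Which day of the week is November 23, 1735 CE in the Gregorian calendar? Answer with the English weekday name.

JDN 2355082 mod 7 = 2, and JDN 0 was a Monday, so this is a Wednesday.

Wednesday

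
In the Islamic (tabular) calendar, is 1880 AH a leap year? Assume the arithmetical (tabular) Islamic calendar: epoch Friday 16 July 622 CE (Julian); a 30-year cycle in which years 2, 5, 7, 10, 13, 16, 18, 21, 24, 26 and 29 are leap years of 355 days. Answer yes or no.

Year 1880 AH is year 20 of its 30-year cycle; leap positions are 2, 5, 7, 10, 13, 16, 18, 21, 24, 26, 29, so it is a common year (354 days).

no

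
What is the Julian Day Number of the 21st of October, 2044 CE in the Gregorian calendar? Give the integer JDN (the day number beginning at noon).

2467910

JDN 2451545 is 1 January 2000 CE (Gregorian); the target day is +16365 days from there, so JDN = 2467910.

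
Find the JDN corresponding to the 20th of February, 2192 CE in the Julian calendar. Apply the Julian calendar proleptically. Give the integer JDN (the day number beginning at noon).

2521736

In the Gregorian calendar the same day is 5 March 2192.
JDN 2299161 is 15 October 1582 CE (Gregorian); the target day is +222575 days from there, so JDN = 2521736.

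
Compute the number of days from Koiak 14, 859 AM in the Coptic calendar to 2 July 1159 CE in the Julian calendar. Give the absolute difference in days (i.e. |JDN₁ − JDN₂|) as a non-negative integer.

First date → JDN 2138517; second date → JDN 2144565.
The interval is |2138517 − 2144565| = 6048 days.

6048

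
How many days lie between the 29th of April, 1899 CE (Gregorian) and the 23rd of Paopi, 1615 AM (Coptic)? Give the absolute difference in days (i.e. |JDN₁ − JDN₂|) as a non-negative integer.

179

JDN of the first date = 2414774.
JDN of the second date = 2414595.
|2414595 − 2414774| = 179.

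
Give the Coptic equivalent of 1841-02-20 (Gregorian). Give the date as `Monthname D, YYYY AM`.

Meshir 14, 1557 AM

Julian Day Number of the source date = 2393522.
Converting JDN 2393522 to the Coptic calendar gives 14 Meshir 1557 AM.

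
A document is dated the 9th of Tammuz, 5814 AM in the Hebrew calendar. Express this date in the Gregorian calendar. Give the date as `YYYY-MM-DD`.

Julian Day Number of the source date = 2471464.
Converting JDN 2471464 to the Gregorian calendar gives 15 July 2054 CE.

2054-07-15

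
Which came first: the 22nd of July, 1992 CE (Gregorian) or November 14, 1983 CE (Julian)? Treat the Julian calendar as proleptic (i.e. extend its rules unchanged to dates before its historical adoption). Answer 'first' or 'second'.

second

The two dates have Julian Day Numbers 2448826 and 2445666 respectively.
Since 2445666 < 2448826, the second date comes first.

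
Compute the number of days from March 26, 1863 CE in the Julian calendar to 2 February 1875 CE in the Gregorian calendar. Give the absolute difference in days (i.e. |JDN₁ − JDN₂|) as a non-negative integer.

JDN of the first date = 2401603.
JDN of the second date = 2405922.
|2405922 − 2401603| = 4319.

4319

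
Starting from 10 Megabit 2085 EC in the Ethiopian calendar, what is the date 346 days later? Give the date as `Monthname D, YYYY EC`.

Yekatit 21, 2086 EC

The starting date is JDN 2485591; 2485591 + 346 = 2485937.
JDN 2485937 corresponds to Yekatit 21, 2086 EC.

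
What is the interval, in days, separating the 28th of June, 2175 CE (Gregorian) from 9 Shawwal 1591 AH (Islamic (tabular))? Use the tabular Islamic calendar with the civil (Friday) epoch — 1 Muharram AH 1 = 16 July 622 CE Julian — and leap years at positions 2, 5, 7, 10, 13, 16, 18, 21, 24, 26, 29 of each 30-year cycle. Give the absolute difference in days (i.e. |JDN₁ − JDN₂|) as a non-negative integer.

First date → JDN 2515641; second date → JDN 2512157.
The interval is |2515641 − 2512157| = 3484 days.

3484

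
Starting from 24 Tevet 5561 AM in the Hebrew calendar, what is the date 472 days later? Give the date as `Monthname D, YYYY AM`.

Nisan 24, 5562 AM

The starting date is JDN 2378870; 2378870 + 472 = 2379342.
JDN 2379342 corresponds to Nisan 24, 5562 AM.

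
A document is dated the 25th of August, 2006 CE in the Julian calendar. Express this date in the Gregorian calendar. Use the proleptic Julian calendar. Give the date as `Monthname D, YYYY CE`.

September 7, 2006 CE

The Julian–Gregorian offset here is 13 days (Julian trailing).
25 August 2006 Julian + 13 days → 7 September 2006 Gregorian.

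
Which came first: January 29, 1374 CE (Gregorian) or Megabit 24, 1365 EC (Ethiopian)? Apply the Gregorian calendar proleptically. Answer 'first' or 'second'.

First date → JDN 2222932; second date → JDN 2222625.
JDN 2222625 < JDN 2222932, so the second date is earlier.

second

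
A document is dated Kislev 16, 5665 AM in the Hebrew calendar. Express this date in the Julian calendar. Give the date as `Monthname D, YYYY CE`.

November 11, 1904 CE

The source date corresponds to 24 November 1904 in the Gregorian calendar (JDN 2416809).
That day falls on 11 November 1904 CE in the Julian calendar.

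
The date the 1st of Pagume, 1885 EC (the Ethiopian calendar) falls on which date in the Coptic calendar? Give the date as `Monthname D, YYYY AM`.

Pi Kogi Enavot 1, 1609 AM

The source date corresponds to 5 September 1893 in the Gregorian calendar (JDN 2412712).
That day falls on 1 Pi Kogi Enavot 1609 AM in the Coptic calendar.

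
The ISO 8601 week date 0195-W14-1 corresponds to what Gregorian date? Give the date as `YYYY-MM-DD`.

ISO week 1 of 195 is the week containing the first Thursday of 195.
Week 14, day 1 (Monday) lands on 0195-03-30.

0195-03-30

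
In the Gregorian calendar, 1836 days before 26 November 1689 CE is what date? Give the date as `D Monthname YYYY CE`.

Counting 1836 days back from JDN 2338285 reaches JDN 2336449, which is 16 November 1684 CE.

16 November 1684 CE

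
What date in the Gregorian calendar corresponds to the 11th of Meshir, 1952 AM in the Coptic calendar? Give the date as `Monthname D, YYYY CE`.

Both dates share Julian Day Number 2537793; in the Gregorian calendar that is 21 February 2236 CE.

February 21, 2236 CE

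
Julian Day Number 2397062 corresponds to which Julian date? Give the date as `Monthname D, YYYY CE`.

October 19, 1850 CE

JDN 2397062 is 31 October 1850 in the Gregorian calendar.
In the Julian calendar that day is October 19, 1850 CE.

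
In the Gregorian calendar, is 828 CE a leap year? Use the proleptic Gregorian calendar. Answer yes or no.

yes

828 is divisible by 4 and not by 100, so it is a leap year.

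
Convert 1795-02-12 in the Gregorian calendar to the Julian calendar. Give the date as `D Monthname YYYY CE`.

At this point the Julian calendar is 11 days behind the Gregorian.
12 February 1795 Gregorian − 11 days → 1 February 1795 Julian.

1 February 1795 CE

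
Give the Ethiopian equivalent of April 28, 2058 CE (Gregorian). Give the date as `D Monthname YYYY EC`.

Both dates share Julian Day Number 2472847; in the Ethiopian calendar that is 20 Miyazya 2050 EC.

20 Miyazya 2050 EC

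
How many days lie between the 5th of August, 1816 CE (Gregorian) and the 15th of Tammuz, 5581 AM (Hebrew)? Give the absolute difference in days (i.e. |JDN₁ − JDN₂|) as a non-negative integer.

JDN of the first date = 2384557.
JDN of the second date = 2386362.
|2386362 − 2384557| = 1805.

1805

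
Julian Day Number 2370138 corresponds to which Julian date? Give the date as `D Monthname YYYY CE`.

The Gregorian equivalent of JDN 2370138 is 11 February 1777.
In the Julian calendar that day is 31 January 1777 CE.

31 January 1777 CE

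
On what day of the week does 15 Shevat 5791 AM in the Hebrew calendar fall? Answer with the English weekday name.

Saturday

This is JDN 2462906 (8 February 2031 Gregorian).
Since JDN mod 7 = 5 (0 = Monday), the day is Saturday.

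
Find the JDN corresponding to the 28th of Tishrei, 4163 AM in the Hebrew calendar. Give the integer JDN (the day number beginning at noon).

Equivalently 11 October 402 (proleptic Gregorian).
JDN 2451545 is 1 January 2000 CE (Gregorian); the target day is −583374 days from there, so JDN = 1868171.

1868171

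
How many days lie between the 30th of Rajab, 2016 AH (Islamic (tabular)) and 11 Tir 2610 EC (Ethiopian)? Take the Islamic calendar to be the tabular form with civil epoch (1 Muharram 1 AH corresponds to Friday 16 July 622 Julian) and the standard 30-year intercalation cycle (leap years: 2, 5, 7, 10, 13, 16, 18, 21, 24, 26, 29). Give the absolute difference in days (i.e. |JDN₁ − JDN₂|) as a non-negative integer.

First date → JDN 2662695; second date → JDN 2677288.
The interval is |2662695 − 2677288| = 14593 days.

14593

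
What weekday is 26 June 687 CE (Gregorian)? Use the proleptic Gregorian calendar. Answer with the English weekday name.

Since JDN mod 7 = 6 (0 = Monday), the day is Sunday.

Sunday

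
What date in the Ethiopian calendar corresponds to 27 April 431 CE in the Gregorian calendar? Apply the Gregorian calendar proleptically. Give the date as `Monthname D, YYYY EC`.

Ginbot 1, 423 EC

Julian Day Number of the source date = 1878596.
Converting JDN 1878596 to the Ethiopian calendar gives 1 Ginbot 423 EC.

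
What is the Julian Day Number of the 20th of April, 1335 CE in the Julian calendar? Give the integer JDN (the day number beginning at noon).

Equivalently 28 April 1335 (proleptic Gregorian).
JDN 2451545 is 1 January 2000 CE (Gregorian); the target day is −242769 days from there, so JDN = 2208776.

2208776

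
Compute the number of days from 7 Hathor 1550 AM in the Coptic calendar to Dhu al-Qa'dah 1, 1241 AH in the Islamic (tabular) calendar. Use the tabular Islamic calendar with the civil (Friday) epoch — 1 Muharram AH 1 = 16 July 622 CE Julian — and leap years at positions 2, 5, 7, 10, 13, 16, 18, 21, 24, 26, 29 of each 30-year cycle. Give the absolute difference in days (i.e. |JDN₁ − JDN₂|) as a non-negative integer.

JDN of the first date = 2390868.
JDN of the second date = 2388150.
|2388150 − 2390868| = 2718.

2718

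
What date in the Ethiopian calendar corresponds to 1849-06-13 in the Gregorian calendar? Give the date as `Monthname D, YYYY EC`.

Sene 7, 1841 EC

Both dates share Julian Day Number 2396557; in the Ethiopian calendar that is 7 Sene 1841 EC.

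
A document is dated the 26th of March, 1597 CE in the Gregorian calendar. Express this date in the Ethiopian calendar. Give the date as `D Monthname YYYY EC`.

20 Megabit 1589 EC

Julian Day Number of the source date = 2304437.
Converting JDN 2304437 to the Ethiopian calendar gives 20 Megabit 1589 EC.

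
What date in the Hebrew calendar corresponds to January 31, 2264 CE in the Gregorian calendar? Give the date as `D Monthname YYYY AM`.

Both dates share Julian Day Number 2547999; in the Hebrew calendar that is 2 Shevat 6024 AM.

2 Shevat 6024 AM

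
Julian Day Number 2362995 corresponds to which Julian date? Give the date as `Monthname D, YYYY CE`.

July 12, 1757 CE

The Gregorian equivalent of JDN 2362995 is 23 July 1757.
In the Julian calendar that day is July 12, 1757 CE.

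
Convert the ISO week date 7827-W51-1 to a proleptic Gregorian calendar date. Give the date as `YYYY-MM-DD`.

7827-12-17

ISO week 1 of 7827 is the week containing the first Thursday of 7827.
Week 51, day 1 (Monday) lands on 7827-12-17.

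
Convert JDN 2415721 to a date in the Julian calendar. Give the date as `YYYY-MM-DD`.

JDN 2415721 is 2 December 1901 in the Gregorian calendar.
In the Julian calendar that day is 1901-11-19.

1901-11-19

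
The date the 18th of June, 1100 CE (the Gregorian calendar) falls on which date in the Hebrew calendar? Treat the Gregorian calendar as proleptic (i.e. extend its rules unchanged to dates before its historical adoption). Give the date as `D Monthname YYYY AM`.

Julian Day Number of the source date = 2122995.
Converting JDN 2122995 to the Hebrew calendar gives 2 Tammuz 4860 AM.

2 Tammuz 4860 AM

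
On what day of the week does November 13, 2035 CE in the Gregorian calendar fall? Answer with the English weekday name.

Since JDN mod 7 = 1 (0 = Monday), the day is Tuesday.

Tuesday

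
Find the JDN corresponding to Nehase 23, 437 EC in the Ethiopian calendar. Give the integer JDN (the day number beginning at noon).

In the proleptic Gregorian calendar the same day is 17 August 445.
JDN 2451545 is 1 January 2000 CE (Gregorian); the target day is −567723 days from there, so JDN = 1883822.

1883822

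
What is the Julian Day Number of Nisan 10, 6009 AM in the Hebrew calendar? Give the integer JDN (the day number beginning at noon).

2542573

In the Gregorian calendar the same day is 24 March 2249.
JDN 2299161 is 15 October 1582 CE (Gregorian); the target day is +243412 days from there, so JDN = 2542573.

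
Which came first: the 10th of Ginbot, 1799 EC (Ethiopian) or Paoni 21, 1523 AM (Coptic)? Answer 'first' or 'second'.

Converting both to JDN: 2381189 vs 2381230; the smaller is the first.

first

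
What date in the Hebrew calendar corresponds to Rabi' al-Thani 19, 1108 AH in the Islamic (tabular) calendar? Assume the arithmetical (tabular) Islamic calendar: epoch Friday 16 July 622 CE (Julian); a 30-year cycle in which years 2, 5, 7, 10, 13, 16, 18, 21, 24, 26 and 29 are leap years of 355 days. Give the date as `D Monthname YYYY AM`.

The source date corresponds to 15 November 1696 in the Gregorian calendar (JDN 2340831).
That day falls on 20 Cheshvan 5457 AM in the Hebrew calendar.

20 Cheshvan 5457 AM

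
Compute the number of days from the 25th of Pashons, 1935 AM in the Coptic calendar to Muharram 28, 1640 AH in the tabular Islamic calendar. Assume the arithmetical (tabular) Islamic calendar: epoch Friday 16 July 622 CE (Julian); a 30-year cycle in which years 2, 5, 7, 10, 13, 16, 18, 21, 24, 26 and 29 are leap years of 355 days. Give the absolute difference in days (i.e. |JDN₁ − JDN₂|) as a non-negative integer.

2413

JDN of the first date = 2531687.
JDN of the second date = 2529274.
|2529274 − 2531687| = 2413.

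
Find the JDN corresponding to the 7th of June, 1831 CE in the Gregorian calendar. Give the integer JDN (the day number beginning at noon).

2389976

JDN 2451545 is 1 January 2000 CE (Gregorian); the target day is −61569 days from there, so JDN = 2389976.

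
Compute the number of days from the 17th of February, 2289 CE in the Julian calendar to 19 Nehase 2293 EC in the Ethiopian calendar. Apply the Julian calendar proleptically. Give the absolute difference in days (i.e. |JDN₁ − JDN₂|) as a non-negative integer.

4559

First date → JDN 2557163; second date → JDN 2561722.
The interval is |2557163 − 2561722| = 4559 days.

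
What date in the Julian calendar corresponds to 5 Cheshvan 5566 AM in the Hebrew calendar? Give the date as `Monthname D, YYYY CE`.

Julian Day Number of the source date = 2380623.
Converting JDN 2380623 to the Julian calendar gives 16 October 1805 CE.

October 16, 1805 CE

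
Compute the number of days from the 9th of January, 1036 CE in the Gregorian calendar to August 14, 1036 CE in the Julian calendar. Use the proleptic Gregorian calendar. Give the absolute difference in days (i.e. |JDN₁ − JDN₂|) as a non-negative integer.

First date → JDN 2099459; second date → JDN 2099683.
The interval is |2099459 − 2099683| = 224 days.

224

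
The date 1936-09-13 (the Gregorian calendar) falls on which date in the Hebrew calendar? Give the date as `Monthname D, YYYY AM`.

Both dates share Julian Day Number 2428425; in the Hebrew calendar that is 26 Elul 5696 AM.

Elul 26, 5696 AM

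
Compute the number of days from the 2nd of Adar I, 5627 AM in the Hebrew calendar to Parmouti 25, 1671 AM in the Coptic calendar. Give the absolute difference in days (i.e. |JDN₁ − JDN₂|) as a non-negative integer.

32226

First date → JDN 2403005; second date → JDN 2435231.
The interval is |2403005 − 2435231| = 32226 days.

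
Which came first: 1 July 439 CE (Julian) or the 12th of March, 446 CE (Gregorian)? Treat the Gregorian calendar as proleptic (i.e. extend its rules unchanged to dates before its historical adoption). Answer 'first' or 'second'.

The two dates have Julian Day Numbers 1881584 and 1884029 respectively.
Since 1881584 < 1884029, the first date comes first.

first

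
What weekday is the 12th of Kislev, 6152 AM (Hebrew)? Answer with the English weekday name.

Tuesday

Equivalently 10 December 2391 Gregorian, JDN 2594698.
Since JDN mod 7 = 1 (0 = Monday), the day is Tuesday.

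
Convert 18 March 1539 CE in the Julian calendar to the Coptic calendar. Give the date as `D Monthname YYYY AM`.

22 Paremhat 1255 AM

Julian Day Number of the source date = 2283254.
Converting JDN 2283254 to the Coptic calendar gives 22 Paremhat 1255 AM.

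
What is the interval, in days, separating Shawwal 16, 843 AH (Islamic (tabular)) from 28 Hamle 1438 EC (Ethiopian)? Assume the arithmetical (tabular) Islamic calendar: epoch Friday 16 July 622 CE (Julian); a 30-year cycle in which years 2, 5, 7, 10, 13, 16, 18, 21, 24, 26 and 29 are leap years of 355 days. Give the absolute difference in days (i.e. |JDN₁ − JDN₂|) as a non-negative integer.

2314

First date → JDN 2247098; second date → JDN 2249412.
The interval is |2247098 − 2249412| = 2314 days.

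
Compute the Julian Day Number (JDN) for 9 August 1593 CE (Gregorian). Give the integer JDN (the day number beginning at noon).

2303112

JDN 2299161 is 15 October 1582 CE (Gregorian); the target day is +3951 days from there, so JDN = 2303112.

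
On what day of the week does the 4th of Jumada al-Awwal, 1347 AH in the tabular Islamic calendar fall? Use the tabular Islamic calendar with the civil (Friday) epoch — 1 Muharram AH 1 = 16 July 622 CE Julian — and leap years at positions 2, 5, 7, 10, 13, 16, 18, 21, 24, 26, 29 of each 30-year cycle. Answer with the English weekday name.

Friday

This is JDN 2425539 (19 October 1928 Gregorian).
Since JDN mod 7 = 4 (0 = Monday), the day is Friday.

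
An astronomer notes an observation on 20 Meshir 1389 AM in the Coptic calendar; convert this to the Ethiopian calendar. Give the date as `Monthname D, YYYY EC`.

Yekatit 20, 1665 EC

Both dates share Julian Day Number 2332166; in the Ethiopian calendar that is 20 Yekatit 1665 EC.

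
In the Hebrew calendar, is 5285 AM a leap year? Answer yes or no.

Hebrew year 5285 is year 3 of its 19-year Metonic cycle; leap years are at positions 3, 6, 8, 11, 14, 17, 19, so it is a leap year (13 months).

yes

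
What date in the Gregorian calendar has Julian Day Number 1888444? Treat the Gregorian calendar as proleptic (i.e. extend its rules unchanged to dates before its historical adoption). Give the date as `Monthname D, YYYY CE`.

April 13, 458 CE

Counting from JDN 2299161 = 15 Oct 1582 gives an offset of -410717 days.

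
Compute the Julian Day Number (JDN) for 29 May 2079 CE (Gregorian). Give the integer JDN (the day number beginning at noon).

JDN 2400001 is 17 November 1858 CE (Gregorian), MJD 0; the target day is +80547 days from there, so JDN = 2480548.

2480548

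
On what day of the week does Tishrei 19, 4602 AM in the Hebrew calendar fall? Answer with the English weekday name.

Saturday

In the proleptic Gregorian calendar this is 12 October 841 (JDN 2028514).
JDN 2028514 mod 7 = 5, and JDN 0 was a Monday, so this is a Saturday.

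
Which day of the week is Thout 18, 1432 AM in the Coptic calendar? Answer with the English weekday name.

In the Gregorian calendar this is 27 September 1715 (JDN 2347720).
JDN 2347720 mod 7 = 4, and JDN 0 was a Monday, so this is a Friday.

Friday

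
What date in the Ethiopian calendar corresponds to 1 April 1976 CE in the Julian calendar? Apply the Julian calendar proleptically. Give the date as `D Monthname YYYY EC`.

6 Miyazya 1968 EC

The source date corresponds to 14 April 1976 in the Gregorian calendar (JDN 2442883).
That day falls on 6 Miyazya 1968 EC in the Ethiopian calendar.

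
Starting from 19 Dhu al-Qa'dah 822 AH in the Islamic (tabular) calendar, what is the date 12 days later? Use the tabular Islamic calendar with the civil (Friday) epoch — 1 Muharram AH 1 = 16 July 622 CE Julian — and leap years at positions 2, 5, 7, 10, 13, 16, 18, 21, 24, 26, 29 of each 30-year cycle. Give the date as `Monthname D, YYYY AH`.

Dhu al-Hijjah 1, 822 AH

JDN of 19 Dhu al-Qa'dah 822 AH = 2239688.
2239688 + 12 = 2239700.
JDN 2239700 in the tabular Islamic calendar is Dhu al-Hijjah 1, 822 AH.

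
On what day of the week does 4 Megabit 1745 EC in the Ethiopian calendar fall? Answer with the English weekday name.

Sunday

Equivalently 11 March 1753 Gregorian, JDN 2361400.
Since JDN mod 7 = 6 (0 = Monday), the day is Sunday.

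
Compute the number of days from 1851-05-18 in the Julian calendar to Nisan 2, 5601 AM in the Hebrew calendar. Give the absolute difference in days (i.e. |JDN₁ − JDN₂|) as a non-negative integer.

JDN of the first date = 2397273.
JDN of the second date = 2393554.
|2393554 − 2397273| = 3719.

3719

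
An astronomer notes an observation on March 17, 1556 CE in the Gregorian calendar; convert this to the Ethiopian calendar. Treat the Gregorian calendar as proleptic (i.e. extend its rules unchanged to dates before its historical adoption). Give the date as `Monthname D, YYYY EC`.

Both dates share Julian Day Number 2289453; in the Ethiopian calendar that is 11 Megabit 1548 EC.

Megabit 11, 1548 EC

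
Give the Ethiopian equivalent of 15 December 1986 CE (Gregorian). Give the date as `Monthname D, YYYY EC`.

Tahsas 6, 1979 EC

Both dates share Julian Day Number 2446780; in the Ethiopian calendar that is 6 Tahsas 1979 EC.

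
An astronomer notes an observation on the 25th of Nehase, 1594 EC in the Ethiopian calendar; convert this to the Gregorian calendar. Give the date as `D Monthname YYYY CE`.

28 August 1602 CE

Both dates share Julian Day Number 2306418; in the Gregorian calendar that is 28 August 1602 CE.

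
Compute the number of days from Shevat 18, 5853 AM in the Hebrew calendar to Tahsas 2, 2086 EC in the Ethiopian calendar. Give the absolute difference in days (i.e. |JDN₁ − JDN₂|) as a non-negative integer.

300

JDN of the first date = 2485558.
JDN of the second date = 2485858.
|2485858 − 2485558| = 300.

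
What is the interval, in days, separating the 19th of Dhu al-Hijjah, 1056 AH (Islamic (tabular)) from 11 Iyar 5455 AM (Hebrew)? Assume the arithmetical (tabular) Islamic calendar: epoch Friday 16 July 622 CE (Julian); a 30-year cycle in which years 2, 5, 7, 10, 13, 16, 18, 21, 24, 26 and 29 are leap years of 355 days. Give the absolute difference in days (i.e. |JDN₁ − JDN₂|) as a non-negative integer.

JDN of the first date = 2322640.
JDN of the second date = 2340262.
|2340262 − 2322640| = 17622.

17622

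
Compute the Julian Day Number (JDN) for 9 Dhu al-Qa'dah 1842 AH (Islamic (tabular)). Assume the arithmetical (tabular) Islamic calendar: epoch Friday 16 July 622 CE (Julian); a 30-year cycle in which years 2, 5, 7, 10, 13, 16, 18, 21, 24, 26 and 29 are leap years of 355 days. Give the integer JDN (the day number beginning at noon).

2601132

In the Gregorian calendar the same day is 22 July 2409.
JDN 2451545 is 1 January 2000 CE (Gregorian); the target day is +149587 days from there, so JDN = 2601132.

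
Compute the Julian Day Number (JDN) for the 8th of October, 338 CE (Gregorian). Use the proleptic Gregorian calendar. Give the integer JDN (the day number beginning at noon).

1844792

JDN 2400001 is 17 November 1858 CE (Gregorian), MJD 0; the target day is −555209 days from there, so JDN = 1844792.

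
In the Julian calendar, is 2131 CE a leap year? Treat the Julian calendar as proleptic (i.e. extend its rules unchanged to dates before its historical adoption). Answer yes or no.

2131 mod 4 = 3, so it is a common year in the Julian calendar.

no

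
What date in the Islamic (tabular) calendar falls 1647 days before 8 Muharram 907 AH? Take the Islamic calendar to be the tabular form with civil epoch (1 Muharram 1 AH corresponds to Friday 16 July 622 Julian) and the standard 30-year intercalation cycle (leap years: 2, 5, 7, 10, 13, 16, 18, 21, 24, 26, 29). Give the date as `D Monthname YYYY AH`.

15 Jumada al-Awwal 902 AH

The starting date is JDN 2269503; 2269503 − 1647 = 2267856.
JDN 2267856 corresponds to 15 Jumada al-Awwal 902 AH.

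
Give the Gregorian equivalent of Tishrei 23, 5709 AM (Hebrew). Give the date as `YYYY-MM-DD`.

1948-10-26

Julian Day Number of the source date = 2432851.
Converting JDN 2432851 to the Gregorian calendar gives 26 October 1948 CE.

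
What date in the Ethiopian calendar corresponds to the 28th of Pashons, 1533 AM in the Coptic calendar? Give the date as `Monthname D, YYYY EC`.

Julian Day Number of the source date = 2384860.
Converting JDN 2384860 to the Ethiopian calendar gives 28 Ginbot 1809 EC.

Ginbot 28, 1809 EC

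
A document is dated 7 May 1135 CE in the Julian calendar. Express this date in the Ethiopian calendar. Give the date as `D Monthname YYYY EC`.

Julian Day Number of the source date = 2135743.
Converting JDN 2135743 to the Ethiopian calendar gives 12 Ginbot 1127 EC.

12 Ginbot 1127 EC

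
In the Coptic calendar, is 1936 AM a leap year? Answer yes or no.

no

1936 mod 4 = 0; in the Coptic calendar a year is leap when year mod 4 = 3, so it is a common year.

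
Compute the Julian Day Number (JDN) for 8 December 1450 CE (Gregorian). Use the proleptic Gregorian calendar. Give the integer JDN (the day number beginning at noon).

2251003

JDN 2299161 is 15 October 1582 CE (Gregorian); the target day is −48158 days from there, so JDN = 2251003.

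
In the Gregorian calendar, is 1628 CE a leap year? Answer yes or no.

yes

1628 is divisible by 4 and not by 100, so it is a leap year.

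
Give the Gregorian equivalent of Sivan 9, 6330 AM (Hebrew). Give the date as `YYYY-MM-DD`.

Both dates share Julian Day Number 2659897; in the Gregorian calendar that is 13 June 2570 CE.

2570-06-13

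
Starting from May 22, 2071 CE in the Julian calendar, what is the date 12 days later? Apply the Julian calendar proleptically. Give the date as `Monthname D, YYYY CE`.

June 3, 2071 CE

JDN of May 22, 2071 CE = 2477632.
2477632 + 12 = 2477644.
JDN 2477644 in the Julian calendar is June 3, 2071 CE.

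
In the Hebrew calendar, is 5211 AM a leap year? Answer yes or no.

no

Hebrew year 5211 is year 5 of its 19-year Metonic cycle; leap years are at positions 3, 6, 8, 11, 14, 17, 19, so it is a common year (12 months).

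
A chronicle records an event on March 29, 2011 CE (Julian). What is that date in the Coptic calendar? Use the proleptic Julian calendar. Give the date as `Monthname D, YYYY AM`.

Parmouti 3, 1727 AM

Both dates share Julian Day Number 2455663; in the Coptic calendar that is 3 Parmouti 1727 AM.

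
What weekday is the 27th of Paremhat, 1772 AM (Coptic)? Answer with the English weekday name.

Wednesday

This is JDN 2472094 (5 April 2056 Gregorian).
JDN 2472094 mod 7 = 2, and JDN 0 was a Monday, so this is a Wednesday.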